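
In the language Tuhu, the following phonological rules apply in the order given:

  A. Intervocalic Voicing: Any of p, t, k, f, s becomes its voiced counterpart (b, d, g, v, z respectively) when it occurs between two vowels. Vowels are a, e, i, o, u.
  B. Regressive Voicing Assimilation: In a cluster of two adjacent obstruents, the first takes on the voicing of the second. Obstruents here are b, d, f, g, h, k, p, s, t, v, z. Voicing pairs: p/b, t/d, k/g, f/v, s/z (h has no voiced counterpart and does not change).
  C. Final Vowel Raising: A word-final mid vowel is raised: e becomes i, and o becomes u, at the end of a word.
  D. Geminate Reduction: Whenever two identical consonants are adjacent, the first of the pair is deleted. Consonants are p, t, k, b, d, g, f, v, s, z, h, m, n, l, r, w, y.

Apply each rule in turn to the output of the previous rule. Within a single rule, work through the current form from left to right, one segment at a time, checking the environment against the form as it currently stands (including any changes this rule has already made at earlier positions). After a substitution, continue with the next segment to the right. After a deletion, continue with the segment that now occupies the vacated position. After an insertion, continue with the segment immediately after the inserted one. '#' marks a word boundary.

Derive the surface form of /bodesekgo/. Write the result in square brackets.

[bodezegu]

A Intervocalic Voicing: [bodesekgo] → [bodezekgo]
B Regressive Voicing Assimilation: [bodezekgo] → [bodezeggo]
C Final Vowel Raising: [bodezeggo] → [bodezeggu]
D Geminate Reduction: [bodezeggu] → [bodezegu]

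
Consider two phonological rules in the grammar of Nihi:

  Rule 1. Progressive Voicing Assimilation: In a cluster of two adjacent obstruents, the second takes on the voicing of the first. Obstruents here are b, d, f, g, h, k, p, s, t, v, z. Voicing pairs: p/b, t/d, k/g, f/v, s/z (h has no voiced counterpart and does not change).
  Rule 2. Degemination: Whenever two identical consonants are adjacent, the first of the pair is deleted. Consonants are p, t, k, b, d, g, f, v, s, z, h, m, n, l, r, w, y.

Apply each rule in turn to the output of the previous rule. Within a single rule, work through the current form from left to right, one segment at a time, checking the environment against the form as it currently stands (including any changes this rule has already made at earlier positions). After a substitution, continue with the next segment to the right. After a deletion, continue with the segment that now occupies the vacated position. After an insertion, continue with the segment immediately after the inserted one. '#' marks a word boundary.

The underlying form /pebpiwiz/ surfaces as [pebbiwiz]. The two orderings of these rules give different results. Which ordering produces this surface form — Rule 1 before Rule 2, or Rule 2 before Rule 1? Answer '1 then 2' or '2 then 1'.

2 then 1

Order 1 then 2:
  1 Progressive Voicing Assimilation: [pebpiwiz] → [pebbiwiz]
  2 Degemination: [pebbiwiz] → [pebiwiz]
  result: [pebiwiz]
Order 2 then 1:
  2 Degemination: no change — [pebpiwiz]
  1 Progressive Voicing Assimilation: [pebpiwiz] → [pebbiwiz]
  result: [pebbiwiz]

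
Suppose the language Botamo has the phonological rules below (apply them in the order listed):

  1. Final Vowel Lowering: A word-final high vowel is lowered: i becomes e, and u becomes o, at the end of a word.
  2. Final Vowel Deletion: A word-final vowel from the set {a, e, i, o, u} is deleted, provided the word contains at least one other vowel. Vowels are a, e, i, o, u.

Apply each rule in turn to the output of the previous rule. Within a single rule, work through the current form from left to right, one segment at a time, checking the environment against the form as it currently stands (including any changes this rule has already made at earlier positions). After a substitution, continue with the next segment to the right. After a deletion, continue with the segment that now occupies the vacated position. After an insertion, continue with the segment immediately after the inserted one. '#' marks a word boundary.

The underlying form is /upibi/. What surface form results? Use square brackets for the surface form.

1 Final Vowel Lowering: [upibi] → [upibe]
2 Final Vowel Deletion: [upibe] → [upib]

[upib]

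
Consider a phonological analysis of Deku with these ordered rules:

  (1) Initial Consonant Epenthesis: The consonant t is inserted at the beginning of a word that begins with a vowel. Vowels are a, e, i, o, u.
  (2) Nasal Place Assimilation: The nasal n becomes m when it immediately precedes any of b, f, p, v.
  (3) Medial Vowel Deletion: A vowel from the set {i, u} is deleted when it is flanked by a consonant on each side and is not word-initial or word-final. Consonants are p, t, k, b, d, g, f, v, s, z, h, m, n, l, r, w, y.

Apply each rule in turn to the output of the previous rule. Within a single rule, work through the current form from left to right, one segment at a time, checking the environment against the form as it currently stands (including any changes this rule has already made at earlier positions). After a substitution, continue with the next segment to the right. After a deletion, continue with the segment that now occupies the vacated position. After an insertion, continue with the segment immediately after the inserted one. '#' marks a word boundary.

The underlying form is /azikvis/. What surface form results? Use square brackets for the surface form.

[tazkvs]

(1) Initial Consonant Epenthesis: [azikvis] → [tazikvis]
(2) Nasal Place Assimilation: no change — [tazikvis]
(3) Medial Vowel Deletion: [tazikvis] → [tazkvs]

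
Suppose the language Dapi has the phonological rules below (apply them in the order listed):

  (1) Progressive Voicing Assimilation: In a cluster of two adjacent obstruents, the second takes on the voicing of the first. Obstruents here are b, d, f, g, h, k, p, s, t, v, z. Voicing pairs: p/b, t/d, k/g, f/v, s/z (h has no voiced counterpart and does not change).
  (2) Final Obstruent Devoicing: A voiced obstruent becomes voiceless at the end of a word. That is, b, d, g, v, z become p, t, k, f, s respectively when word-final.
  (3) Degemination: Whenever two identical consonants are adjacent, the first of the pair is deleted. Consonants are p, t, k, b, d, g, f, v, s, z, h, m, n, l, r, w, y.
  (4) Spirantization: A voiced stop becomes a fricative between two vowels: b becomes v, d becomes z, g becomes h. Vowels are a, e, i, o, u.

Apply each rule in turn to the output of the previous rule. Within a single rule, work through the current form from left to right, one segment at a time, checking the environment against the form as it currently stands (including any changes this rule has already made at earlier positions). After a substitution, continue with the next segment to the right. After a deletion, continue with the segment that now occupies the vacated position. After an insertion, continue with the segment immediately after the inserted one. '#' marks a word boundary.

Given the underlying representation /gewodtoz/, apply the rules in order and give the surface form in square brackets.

(1) Progressive Voicing Assimilation: [gewodtoz] → [gewoddoz]
(2) Final Obstruent Devoicing: [gewoddoz] → [gewoddos]
(3) Degemination: [gewoddos] → [gewodos]
(4) Spirantization: [gewodos] → [gewozos]

[gewozos]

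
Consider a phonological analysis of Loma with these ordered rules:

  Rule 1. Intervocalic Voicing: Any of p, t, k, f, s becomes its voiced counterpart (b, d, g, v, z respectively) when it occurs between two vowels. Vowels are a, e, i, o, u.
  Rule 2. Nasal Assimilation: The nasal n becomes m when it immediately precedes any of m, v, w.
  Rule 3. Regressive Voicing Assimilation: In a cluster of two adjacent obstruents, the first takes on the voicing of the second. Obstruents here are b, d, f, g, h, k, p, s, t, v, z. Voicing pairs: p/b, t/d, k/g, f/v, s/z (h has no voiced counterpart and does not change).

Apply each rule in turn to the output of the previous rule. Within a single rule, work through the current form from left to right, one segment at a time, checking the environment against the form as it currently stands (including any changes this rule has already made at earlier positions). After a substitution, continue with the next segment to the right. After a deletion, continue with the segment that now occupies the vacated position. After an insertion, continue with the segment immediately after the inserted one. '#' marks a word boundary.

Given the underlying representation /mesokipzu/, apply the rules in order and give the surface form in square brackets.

[mezogibzu]

Rule 1 Intervocalic Voicing: [mesokipzu] → [mezogipzu]
Rule 2 Nasal Assimilation: no change — [mezogipzu]
Rule 3 Regressive Voicing Assimilation: [mezogipzu] → [mezogibzu]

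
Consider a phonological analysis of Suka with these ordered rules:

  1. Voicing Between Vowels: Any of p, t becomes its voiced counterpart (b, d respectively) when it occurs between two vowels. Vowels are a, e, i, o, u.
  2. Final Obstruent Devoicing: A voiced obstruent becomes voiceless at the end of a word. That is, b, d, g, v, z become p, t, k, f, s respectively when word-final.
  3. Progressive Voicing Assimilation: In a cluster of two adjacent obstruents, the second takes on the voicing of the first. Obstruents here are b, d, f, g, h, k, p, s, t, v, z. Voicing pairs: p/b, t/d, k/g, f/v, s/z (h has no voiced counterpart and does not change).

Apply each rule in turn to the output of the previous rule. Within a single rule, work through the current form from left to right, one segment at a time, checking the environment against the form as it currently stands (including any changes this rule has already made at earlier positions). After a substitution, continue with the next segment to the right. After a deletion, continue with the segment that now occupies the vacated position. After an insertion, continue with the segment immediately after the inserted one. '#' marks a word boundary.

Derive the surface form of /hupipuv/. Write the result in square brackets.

1 Voicing Between Vowels: [hupipuv] → [hubibuv]
2 Final Obstruent Devoicing: [hubibuv] → [hubibuf]
3 Progressive Voicing Assimilation: no change — [hubibuf]

[hubibuf]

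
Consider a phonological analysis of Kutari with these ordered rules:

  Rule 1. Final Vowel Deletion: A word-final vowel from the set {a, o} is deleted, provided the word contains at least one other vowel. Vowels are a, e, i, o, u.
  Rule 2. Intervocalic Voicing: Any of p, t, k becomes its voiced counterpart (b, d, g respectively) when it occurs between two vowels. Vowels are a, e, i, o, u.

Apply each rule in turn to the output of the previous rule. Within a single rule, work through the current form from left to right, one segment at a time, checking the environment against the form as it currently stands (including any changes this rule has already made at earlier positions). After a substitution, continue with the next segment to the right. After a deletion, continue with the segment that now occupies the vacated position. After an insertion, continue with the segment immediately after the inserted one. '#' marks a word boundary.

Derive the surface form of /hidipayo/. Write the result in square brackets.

[hidibay]

Rule 1 Final Vowel Deletion: [hidipayo] → [hidipay]
Rule 2 Intervocalic Voicing: [hidipay] → [hidibay]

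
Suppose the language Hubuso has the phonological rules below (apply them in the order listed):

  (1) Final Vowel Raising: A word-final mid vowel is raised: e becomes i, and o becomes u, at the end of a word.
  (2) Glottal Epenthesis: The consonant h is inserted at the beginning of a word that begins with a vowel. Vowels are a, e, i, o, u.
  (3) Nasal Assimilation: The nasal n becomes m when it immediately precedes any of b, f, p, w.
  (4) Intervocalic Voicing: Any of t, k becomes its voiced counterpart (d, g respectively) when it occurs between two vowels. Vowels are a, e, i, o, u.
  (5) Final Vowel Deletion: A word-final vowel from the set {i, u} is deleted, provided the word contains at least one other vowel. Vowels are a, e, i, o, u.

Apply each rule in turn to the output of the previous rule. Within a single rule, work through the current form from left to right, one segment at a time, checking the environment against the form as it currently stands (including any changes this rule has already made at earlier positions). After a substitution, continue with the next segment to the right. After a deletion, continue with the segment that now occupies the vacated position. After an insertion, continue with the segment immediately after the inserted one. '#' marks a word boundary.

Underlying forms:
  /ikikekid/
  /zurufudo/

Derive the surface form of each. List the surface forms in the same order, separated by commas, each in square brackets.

[higigegid], [zurufud]

/ikikekid/:
  (1) Final Vowel Raising: no change — [ikikekid]
  (2) Glottal Epenthesis: [ikikekid] → [hikikekid]
  (3) Nasal Assimilation: no change — [hikikekid]
  (4) Intervocalic Voicing: [hikikekid] → [higigegid]
  (5) Final Vowel Deletion: no change — [higigegid]
/zurufudo/:
  (1) Final Vowel Raising: [zurufudo] → [zurufudu]
  (2) Glottal Epenthesis: no change — [zurufudu]
  (3) Nasal Assimilation: no change — [zurufudu]
  (4) Intervocalic Voicing: no change — [zurufudu]
  (5) Final Vowel Deletion: [zurufudu] → [zurufud]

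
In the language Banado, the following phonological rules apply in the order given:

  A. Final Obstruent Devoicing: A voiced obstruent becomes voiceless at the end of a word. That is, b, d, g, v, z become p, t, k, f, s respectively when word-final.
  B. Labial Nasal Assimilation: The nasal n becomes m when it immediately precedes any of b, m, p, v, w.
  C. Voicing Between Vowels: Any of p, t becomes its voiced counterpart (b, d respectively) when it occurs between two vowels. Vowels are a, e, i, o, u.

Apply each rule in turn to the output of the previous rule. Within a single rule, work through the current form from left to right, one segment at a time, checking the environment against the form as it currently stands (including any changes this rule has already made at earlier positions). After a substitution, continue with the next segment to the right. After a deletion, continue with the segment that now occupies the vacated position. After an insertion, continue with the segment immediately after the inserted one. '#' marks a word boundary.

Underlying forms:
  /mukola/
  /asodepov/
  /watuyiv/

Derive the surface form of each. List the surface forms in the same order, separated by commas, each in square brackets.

[mukola], [asodebof], [waduyif]

/mukola/:
  A Final Obstruent Devoicing: no change — [mukola]
  B Labial Nasal Assimilation: no change — [mukola]
  C Voicing Between Vowels: no change — [mukola]
/asodepov/:
  A Final Obstruent Devoicing: [asodepov] → [asodepof]
  B Labial Nasal Assimilation: no change — [asodepof]
  C Voicing Between Vowels: [asodepof] → [asodebof]
/watuyiv/:
  A Final Obstruent Devoicing: [watuyiv] → [watuyif]
  B Labial Nasal Assimilation: no change — [watuyif]
  C Voicing Between Vowels: [watuyif] → [waduyif]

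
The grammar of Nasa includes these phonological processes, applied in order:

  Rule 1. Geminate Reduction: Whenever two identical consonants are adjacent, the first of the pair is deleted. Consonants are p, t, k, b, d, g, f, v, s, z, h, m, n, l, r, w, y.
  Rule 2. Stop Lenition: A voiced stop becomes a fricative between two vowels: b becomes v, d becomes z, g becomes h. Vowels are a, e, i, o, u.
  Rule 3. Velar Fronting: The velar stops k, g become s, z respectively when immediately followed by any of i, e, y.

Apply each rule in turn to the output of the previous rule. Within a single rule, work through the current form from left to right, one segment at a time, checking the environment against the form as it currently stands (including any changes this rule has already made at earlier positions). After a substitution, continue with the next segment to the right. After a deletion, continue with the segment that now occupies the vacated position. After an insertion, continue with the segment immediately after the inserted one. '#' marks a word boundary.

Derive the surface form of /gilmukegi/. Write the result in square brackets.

Rule 1 Geminate Reduction: no change — [gilmukegi]
Rule 2 Stop Lenition: [gilmukegi] → [gilmukehi]
Rule 3 Velar Fronting: [gilmukehi] → [zilmusehi]

[zilmusehi]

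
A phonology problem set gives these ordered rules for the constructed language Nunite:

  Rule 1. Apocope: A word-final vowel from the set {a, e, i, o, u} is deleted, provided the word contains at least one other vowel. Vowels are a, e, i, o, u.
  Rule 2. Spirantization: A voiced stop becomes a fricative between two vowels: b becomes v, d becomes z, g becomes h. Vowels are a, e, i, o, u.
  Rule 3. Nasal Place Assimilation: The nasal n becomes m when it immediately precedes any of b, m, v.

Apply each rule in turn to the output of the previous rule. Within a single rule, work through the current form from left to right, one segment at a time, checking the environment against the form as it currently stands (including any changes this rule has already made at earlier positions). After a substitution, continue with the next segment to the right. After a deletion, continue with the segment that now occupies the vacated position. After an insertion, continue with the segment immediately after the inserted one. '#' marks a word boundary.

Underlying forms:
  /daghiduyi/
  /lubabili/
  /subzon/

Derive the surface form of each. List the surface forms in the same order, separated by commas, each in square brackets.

/daghiduyi/:
  Rule 1 Apocope: [daghiduyi] → [daghiduy]
  Rule 2 Spirantization: [daghiduy] → [daghizuy]
  Rule 3 Nasal Place Assimilation: no change — [daghizuy]
/lubabili/:
  Rule 1 Apocope: [lubabili] → [lubabil]
  Rule 2 Spirantization: [lubabil] → [luvavil]
  Rule 3 Nasal Place Assimilation: no change — [luvavil]
/subzon/:
  Rule 1 Apocope: no change — [subzon]
  Rule 2 Spirantization: no change — [subzon]
  Rule 3 Nasal Place Assimilation: no change — [subzon]

[daghizuy], [luvavil], [subzon]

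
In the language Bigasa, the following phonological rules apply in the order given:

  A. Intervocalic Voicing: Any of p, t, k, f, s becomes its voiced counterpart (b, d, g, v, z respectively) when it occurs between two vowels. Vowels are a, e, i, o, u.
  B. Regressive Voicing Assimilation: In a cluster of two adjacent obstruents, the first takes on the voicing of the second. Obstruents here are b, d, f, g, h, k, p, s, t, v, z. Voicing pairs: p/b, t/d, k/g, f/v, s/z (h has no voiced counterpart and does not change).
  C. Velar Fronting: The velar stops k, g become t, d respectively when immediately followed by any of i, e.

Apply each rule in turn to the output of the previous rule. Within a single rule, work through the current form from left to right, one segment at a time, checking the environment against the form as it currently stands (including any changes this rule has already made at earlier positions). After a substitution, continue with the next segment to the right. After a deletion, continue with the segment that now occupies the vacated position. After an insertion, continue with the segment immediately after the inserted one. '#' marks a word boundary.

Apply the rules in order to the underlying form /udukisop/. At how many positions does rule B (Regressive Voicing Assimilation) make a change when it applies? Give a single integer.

A Intervocalic Voicing: [udukisop] → [udugizop]
B Regressive Voicing Assimilation: no change — [udugizop]
C Velar Fronting: [udugizop] → [ududizop]
Rule B changed 0 position(s).

0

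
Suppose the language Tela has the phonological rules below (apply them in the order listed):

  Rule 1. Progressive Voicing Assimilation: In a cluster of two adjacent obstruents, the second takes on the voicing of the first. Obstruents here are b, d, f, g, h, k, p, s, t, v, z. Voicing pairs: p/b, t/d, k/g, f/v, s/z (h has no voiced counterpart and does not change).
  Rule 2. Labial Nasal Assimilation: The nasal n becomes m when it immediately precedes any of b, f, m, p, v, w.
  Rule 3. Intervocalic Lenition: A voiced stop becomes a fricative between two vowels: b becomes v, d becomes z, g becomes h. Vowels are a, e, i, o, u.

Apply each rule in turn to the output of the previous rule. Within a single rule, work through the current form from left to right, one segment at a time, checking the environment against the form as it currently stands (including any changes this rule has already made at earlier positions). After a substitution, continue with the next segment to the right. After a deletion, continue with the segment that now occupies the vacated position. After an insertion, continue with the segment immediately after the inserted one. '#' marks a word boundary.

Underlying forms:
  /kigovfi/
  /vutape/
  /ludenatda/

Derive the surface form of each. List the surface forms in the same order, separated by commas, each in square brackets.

[kihovvi], [vutape], [luzenatta]

/kigovfi/:
  Rule 1 Progressive Voicing Assimilation: [kigovfi] → [kigovvi]
  Rule 2 Labial Nasal Assimilation: no change — [kigovvi]
  Rule 3 Intervocalic Lenition: [kigovvi] → [kihovvi]
/vutape/:
  Rule 1 Progressive Voicing Assimilation: no change — [vutape]
  Rule 2 Labial Nasal Assimilation: no change — [vutape]
  Rule 3 Intervocalic Lenition: no change — [vutape]
/ludenatda/:
  Rule 1 Progressive Voicing Assimilation: [ludenatda] → [ludenatta]
  Rule 2 Labial Nasal Assimilation: no change — [ludenatta]
  Rule 3 Intervocalic Lenition: [ludenatta] → [luzenatta]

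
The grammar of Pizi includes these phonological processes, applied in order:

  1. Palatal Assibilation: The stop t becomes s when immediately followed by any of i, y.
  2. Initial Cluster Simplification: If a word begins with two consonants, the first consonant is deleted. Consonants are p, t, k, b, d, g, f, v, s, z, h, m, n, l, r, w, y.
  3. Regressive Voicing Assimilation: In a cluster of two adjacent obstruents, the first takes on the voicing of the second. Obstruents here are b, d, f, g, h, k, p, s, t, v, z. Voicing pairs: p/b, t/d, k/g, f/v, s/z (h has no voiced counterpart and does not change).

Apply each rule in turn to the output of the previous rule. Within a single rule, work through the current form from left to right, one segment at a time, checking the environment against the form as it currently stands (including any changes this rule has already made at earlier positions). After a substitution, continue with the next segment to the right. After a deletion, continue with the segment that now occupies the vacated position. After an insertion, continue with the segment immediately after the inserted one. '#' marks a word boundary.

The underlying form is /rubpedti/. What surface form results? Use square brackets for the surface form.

1 Palatal Assibilation: [rubpedti] → [rubpedsi]
2 Initial Cluster Simplification: no change — [rubpedsi]
3 Regressive Voicing Assimilation: [rubpedsi] → [ruppetsi]

[ruppetsi]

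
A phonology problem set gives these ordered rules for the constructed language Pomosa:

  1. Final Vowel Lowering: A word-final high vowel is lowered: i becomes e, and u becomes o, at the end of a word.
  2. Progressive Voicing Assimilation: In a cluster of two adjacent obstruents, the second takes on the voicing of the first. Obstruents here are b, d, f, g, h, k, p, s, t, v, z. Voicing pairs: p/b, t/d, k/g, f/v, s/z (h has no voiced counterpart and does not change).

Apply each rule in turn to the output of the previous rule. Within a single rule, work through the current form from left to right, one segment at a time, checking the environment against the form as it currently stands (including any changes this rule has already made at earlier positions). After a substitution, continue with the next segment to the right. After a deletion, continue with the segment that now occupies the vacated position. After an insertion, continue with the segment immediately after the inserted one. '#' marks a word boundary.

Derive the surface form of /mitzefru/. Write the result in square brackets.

[mitsefro]

1 Final Vowel Lowering: [mitzefru] → [mitzefro]
2 Progressive Voicing Assimilation: [mitzefro] → [mitsefro]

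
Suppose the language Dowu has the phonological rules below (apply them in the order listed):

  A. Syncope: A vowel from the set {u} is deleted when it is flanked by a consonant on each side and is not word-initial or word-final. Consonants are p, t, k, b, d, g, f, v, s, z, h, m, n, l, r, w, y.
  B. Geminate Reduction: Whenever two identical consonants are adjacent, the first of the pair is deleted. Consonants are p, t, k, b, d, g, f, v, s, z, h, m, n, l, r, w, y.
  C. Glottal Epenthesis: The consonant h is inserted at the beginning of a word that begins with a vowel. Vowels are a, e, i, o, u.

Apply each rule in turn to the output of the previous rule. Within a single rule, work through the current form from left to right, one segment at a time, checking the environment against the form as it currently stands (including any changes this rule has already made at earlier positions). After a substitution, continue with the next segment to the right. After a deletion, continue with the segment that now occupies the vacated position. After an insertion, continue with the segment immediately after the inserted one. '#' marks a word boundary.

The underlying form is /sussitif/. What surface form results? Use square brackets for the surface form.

[sitif]

A Syncope: [sussitif] → [sssitif]
B Geminate Reduction: [sssitif] → [sitif]
C Glottal Epenthesis: no change — [sitif]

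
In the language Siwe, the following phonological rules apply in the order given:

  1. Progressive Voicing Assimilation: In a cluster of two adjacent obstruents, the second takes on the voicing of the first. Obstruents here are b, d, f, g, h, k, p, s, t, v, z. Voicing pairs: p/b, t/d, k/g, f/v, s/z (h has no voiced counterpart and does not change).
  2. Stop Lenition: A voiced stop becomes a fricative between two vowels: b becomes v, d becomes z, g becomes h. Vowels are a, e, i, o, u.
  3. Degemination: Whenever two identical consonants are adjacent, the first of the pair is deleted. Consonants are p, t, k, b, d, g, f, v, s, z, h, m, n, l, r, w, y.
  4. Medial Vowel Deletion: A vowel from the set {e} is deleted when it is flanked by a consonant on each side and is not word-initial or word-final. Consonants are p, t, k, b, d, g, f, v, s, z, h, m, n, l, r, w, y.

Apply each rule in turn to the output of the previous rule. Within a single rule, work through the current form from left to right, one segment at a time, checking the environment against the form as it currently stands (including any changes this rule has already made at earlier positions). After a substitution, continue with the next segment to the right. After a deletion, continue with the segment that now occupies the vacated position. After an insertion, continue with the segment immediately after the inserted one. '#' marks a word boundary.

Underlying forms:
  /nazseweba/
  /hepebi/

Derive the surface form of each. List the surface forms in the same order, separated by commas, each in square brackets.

/nazseweba/:
  1 Progressive Voicing Assimilation: [nazseweba] → [nazzeweba]
  2 Stop Lenition: [nazzeweba] → [nazzeweva]
  3 Degemination: [nazzeweva] → [nazeweva]
  4 Medial Vowel Deletion: [nazeweva] → [nazwva]
/hepebi/:
  1 Progressive Voicing Assimilation: no change — [hepebi]
  2 Stop Lenition: [hepebi] → [hepevi]
  3 Degemination: no change — [hepevi]
  4 Medial Vowel Deletion: [hepevi] → [hpvi]

[nazwva], [hpvi]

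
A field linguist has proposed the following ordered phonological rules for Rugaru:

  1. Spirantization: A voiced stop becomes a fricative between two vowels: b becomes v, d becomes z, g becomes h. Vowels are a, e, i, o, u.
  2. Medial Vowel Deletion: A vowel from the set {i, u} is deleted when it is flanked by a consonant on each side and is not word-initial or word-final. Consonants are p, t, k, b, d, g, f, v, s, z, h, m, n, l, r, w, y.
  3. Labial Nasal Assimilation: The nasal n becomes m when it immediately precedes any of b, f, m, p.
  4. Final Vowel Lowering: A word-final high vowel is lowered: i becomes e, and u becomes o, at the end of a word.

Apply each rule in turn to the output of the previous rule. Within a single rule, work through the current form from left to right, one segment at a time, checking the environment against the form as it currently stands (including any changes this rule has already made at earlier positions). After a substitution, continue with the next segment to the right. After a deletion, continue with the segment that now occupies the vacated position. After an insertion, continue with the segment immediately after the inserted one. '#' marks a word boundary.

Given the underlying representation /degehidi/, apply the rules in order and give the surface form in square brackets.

[dehehze]

1 Spirantization: [degehidi] → [dehehizi]
2 Medial Vowel Deletion: [dehehizi] → [dehehzi]
3 Labial Nasal Assimilation: no change — [dehehzi]
4 Final Vowel Lowering: [dehehzi] → [dehehze]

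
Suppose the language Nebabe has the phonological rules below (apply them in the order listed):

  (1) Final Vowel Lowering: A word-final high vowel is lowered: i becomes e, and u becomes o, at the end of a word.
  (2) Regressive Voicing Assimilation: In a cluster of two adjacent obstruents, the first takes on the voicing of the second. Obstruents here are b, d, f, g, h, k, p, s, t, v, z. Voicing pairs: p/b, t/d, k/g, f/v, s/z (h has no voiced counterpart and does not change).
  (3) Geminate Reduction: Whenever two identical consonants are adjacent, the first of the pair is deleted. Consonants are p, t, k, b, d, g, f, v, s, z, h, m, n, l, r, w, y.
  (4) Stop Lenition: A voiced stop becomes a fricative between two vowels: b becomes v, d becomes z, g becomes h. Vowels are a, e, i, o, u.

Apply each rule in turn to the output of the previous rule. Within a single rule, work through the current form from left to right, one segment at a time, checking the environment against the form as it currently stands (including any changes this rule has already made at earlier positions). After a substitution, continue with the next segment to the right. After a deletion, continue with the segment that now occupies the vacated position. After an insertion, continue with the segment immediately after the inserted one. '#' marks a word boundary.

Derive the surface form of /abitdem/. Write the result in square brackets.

(1) Final Vowel Lowering: no change — [abitdem]
(2) Regressive Voicing Assimilation: [abitdem] → [abiddem]
(3) Geminate Reduction: [abiddem] → [abidem]
(4) Stop Lenition: [abidem] → [avizem]

[avizem]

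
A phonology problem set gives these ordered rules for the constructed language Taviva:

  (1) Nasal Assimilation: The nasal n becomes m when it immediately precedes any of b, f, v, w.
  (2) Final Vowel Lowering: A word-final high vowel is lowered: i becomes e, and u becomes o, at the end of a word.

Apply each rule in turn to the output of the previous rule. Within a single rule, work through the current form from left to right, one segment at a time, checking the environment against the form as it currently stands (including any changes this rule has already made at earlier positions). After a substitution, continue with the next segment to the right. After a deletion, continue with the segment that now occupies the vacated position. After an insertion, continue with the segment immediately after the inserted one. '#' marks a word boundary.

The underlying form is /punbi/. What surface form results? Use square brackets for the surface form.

(1) Nasal Assimilation: [punbi] → [pumbi]
(2) Final Vowel Lowering: [pumbi] → [pumbe]

[pumbe]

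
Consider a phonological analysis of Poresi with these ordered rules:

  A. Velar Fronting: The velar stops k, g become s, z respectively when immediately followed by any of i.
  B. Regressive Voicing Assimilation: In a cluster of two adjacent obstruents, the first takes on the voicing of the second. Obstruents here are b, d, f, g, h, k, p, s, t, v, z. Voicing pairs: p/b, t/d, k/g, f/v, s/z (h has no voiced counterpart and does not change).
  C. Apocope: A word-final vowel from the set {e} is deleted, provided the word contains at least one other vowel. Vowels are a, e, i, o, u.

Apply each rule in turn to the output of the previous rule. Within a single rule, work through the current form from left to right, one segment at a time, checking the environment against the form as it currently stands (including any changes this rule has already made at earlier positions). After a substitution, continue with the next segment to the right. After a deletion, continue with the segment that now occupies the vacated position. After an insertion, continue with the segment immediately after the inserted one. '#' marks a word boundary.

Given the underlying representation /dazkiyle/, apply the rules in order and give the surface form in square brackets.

A Velar Fronting: [dazkiyle] → [dazsiyle]
B Regressive Voicing Assimilation: [dazsiyle] → [dassiyle]
C Apocope: [dassiyle] → [dassiyl]

[dassiyl]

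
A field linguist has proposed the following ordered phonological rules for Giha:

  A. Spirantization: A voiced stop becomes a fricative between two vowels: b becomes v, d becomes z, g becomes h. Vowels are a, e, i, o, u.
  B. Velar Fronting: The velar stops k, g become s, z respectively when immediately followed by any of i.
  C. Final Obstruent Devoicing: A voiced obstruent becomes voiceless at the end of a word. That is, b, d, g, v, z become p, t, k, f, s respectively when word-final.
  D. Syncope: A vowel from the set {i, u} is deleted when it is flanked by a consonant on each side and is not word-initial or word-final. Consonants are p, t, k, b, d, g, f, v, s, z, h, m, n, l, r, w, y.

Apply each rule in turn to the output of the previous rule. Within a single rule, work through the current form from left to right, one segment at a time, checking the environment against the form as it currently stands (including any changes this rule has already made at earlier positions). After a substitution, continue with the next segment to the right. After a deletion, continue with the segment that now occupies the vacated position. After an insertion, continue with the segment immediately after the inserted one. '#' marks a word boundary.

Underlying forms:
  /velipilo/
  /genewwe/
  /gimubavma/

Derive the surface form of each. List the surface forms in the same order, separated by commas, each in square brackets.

/velipilo/:
  A Spirantization: no change — [velipilo]
  B Velar Fronting: no change — [velipilo]
  C Final Obstruent Devoicing: no change — [velipilo]
  D Syncope: [velipilo] → [velplo]
/genewwe/:
  A Spirantization: no change — [genewwe]
  B Velar Fronting: no change — [genewwe]
  C Final Obstruent Devoicing: no change — [genewwe]
  D Syncope: no change — [genewwe]
/gimubavma/:
  A Spirantization: [gimubavma] → [gimuvavma]
  B Velar Fronting: [gimuvavma] → [zimuvavma]
  C Final Obstruent Devoicing: no change — [zimuvavma]
  D Syncope: [zimuvavma] → [zmvavma]

[velplo], [genewwe], [zmvavma]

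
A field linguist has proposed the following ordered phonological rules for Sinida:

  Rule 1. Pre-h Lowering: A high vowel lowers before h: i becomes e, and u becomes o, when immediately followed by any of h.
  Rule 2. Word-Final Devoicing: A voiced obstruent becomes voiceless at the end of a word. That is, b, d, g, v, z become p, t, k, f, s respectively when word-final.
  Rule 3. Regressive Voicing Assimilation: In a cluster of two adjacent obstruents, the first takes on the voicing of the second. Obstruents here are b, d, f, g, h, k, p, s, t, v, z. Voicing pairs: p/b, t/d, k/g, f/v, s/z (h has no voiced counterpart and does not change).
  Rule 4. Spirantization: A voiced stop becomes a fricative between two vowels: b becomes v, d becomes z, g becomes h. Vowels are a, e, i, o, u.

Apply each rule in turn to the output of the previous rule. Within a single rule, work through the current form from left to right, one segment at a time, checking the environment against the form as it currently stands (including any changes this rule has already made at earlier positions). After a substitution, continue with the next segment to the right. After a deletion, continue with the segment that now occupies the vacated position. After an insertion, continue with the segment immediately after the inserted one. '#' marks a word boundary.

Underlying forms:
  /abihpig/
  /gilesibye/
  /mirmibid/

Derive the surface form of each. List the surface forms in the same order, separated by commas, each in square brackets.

/abihpig/:
  Rule 1 Pre-h Lowering: [abihpig] → [abehpig]
  Rule 2 Word-Final Devoicing: [abehpig] → [abehpik]
  Rule 3 Regressive Voicing Assimilation: no change — [abehpik]
  Rule 4 Spirantization: [abehpik] → [avehpik]
/gilesibye/:
  Rule 1 Pre-h Lowering: no change — [gilesibye]
  Rule 2 Word-Final Devoicing: no change — [gilesibye]
  Rule 3 Regressive Voicing Assimilation: no change — [gilesibye]
  Rule 4 Spirantization: no change — [gilesibye]
/mirmibid/:
  Rule 1 Pre-h Lowering: no change — [mirmibid]
  Rule 2 Word-Final Devoicing: [mirmibid] → [mirmibit]
  Rule 3 Regressive Voicing Assimilation: no change — [mirmibit]
  Rule 4 Spirantization: [mirmibit] → [mirmivit]

[avehpik], [gilesibye], [mirmivit]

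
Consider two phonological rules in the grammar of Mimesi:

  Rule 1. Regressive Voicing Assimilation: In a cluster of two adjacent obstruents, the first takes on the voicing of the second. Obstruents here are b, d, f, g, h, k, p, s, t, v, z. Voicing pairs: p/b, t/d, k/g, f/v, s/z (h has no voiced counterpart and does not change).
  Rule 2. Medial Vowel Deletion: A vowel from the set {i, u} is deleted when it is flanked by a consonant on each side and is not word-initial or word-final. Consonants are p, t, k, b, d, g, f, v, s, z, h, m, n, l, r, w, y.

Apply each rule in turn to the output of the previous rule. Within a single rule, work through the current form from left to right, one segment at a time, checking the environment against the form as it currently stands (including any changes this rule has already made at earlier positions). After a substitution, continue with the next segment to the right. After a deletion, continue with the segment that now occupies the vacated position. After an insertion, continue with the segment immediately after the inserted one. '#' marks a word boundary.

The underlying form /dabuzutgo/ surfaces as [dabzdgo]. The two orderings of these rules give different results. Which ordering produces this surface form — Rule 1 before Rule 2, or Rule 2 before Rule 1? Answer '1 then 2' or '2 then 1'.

1 then 2

Order 1 then 2:
  1 Regressive Voicing Assimilation: [dabuzutgo] → [dabuzudgo]
  2 Medial Vowel Deletion: [dabuzudgo] → [dabzdgo]
  result: [dabzdgo]
Order 2 then 1:
  2 Medial Vowel Deletion: [dabuzutgo] → [dabztgo]
  1 Regressive Voicing Assimilation: [dabztgo] → [dabsdgo]
  result: [dabsdgo]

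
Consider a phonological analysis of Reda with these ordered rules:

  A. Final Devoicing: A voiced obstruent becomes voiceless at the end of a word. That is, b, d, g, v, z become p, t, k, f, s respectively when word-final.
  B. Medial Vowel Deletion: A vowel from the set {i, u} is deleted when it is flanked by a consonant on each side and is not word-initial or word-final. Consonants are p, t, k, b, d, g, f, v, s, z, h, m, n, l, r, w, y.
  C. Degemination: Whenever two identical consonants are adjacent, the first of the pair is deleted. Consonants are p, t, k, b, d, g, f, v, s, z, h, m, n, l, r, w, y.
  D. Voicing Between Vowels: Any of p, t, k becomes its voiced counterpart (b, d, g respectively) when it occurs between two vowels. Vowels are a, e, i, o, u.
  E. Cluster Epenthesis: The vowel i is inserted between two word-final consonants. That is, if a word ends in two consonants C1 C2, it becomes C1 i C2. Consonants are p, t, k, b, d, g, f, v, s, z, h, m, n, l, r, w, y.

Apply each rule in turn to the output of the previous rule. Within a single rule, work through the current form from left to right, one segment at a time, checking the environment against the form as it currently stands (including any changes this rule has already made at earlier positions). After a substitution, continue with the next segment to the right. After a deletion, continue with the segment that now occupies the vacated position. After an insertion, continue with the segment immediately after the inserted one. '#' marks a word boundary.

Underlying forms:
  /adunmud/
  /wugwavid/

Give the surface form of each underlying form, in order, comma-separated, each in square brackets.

/adunmud/:
  A Final Devoicing: [adunmud] → [adunmut]
  B Medial Vowel Deletion: [adunmut] → [adnmt]
  C Degemination: no change — [adnmt]
  D Voicing Between Vowels: no change — [adnmt]
  E Cluster Epenthesis: [adnmt] → [adnmit]
/wugwavid/:
  A Final Devoicing: [wugwavid] → [wugwavit]
  B Medial Vowel Deletion: [wugwavit] → [wgwavt]
  C Degemination: no change — [wgwavt]
  D Voicing Between Vowels: no change — [wgwavt]
  E Cluster Epenthesis: [wgwavt] → [wgwavit]

[adnmit], [wgwavit]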